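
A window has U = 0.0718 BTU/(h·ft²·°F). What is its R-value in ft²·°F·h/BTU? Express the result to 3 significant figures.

R = 1/U = 1/0.0718 = 13.93

13.9 ft²·°F·h/BTU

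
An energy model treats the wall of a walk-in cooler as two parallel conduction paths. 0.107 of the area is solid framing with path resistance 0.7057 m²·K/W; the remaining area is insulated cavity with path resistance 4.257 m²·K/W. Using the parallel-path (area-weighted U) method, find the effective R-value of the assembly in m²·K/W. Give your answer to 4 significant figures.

U_eff = 0.893/4.257 + 0.107/0.7057 = 0.20977 + 0.15162 = 0.36139
R_eff = 1/U_eff = 2.7671 m²·K/W

2.767 m²·K/W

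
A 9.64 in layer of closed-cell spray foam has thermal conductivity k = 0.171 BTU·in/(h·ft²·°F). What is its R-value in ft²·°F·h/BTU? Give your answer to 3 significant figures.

R = L/k = 9.64/0.171 = 56.37 ft²·°F·h/BTU

56.4 ft²·°F·h/BTU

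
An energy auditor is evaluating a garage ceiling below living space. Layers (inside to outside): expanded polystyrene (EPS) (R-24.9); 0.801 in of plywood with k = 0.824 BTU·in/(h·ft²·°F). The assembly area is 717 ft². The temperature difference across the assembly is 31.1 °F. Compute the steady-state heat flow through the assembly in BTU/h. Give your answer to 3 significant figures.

0.801/0.824 = 0.9721
R_total = 24.9 + 0.9721 = 25.87 ft²·°F·h/BTU
Q = A·ΔT/R = 717 × 31.1 / 25.87 = 861.9 BTU/h

862 BTU/h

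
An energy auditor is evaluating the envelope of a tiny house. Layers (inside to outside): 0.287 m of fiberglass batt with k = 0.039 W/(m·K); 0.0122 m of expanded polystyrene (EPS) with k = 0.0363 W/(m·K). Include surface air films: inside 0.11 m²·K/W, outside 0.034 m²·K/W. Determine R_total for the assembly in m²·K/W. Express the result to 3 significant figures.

0.287/0.039 = 7.359
0.0122/0.0363 = 0.3361
R_total = 0.11 + 7.359 + 0.3361 + 0.034 = 7.839 m²·K/W

7.84 m²·K/W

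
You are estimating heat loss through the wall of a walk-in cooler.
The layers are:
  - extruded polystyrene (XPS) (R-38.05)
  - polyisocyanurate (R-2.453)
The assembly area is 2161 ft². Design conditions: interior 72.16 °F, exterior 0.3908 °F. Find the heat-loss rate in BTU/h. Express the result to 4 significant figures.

R_total = 38.05 + 2.453 = 40.503 ft²·°F·h/BTU
Q = A·ΔT/R = 2161 × (72.16 − 0.3908) / 40.503 = 3829.2 BTU/h

3829 BTU/h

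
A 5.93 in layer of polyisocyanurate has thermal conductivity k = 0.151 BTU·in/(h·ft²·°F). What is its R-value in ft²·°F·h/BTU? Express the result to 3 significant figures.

R = L/k = 5.93/0.151 = 39.27 ft²·°F·h/BTU

39.3 ft²·°F·h/BTU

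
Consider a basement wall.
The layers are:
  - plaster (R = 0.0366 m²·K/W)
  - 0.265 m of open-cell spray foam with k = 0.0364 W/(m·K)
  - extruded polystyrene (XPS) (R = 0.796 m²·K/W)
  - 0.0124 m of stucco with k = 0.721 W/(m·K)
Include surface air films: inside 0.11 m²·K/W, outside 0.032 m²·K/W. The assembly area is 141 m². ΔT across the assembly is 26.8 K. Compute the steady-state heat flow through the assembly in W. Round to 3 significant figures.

457 W

0.265/0.0364 = 7.28
0.0124/0.721 = 0.0172
R_total = 0.11 + 0.0366 + 7.28 + 0.796 + 0.0172 + 0.032 = 8.272 m²·K/W
Q = A·ΔT/R = 141 × 26.8 / 8.272 = 456.8 W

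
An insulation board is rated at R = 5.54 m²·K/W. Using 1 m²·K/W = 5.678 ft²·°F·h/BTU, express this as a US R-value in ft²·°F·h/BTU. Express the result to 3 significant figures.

31.5 ft²·°F·h/BTU

R_US = 5.54 × 5.678 = 31.46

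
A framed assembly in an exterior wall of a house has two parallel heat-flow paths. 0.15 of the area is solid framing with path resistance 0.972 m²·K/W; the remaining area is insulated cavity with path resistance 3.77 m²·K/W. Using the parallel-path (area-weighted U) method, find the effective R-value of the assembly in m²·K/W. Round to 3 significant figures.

U_eff = 0.85/3.77 + 0.15/0.972 = 0.2255 + 0.1543 = 0.3798
R_eff = 1/U_eff = 2.633 m²·K/W

2.63 m²·K/W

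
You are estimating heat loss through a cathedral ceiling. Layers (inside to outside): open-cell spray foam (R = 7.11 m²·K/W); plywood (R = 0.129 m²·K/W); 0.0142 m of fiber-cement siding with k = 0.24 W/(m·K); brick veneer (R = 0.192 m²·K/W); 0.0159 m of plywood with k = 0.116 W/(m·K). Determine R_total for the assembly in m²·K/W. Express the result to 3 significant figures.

0.0142/0.24 = 0.05917
0.0159/0.116 = 0.1371
R_total = 7.11 + 0.129 + 0.05917 + 0.192 + 0.1371 = 7.627 m²·K/W

7.63 m²·K/W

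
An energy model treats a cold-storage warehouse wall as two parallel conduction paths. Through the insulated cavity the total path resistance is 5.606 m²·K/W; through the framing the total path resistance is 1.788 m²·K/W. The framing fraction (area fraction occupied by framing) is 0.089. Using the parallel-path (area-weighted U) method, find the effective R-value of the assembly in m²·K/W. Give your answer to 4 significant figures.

U_eff = 0.911/5.606 + 0.089/1.788 = 0.1625 + 0.049776 = 0.21228
R_eff = 1/U_eff = 4.7107 m²·K/W

4.711 m²·K/W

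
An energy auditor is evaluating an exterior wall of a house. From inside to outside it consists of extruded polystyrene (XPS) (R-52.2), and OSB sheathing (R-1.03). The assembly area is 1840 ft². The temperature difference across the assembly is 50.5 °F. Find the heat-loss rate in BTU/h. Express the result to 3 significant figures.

R_total = 52.2 + 1.03 = 53.23 ft²·°F·h/BTU
Q = A·ΔT/R = 1840 × 50.5 / 53.23 = 1746 BTU/h

1750 BTU/h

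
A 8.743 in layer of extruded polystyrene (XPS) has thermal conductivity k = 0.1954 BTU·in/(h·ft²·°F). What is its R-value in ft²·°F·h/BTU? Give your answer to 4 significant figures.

44.74 ft²·°F·h/BTU

R = L/k = 8.743/0.1954 = 44.744 ft²·°F·h/BTU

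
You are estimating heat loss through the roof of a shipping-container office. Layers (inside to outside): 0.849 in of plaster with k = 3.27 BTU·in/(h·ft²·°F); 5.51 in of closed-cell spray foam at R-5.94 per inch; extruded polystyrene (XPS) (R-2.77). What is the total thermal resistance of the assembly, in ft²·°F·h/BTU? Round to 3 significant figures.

35.8 ft²·°F·h/BTU

0.849/3.27 = 0.2596
5.51 × 5.94 = 32.73
R_total = 0.2596 + 32.73 + 2.77 = 35.76 ft²·°F·h/BTU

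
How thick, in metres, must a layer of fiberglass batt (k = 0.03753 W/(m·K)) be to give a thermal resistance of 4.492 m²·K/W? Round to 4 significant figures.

0.1686 m

L = R·k = 4.492 × 0.03753 = 0.16858 m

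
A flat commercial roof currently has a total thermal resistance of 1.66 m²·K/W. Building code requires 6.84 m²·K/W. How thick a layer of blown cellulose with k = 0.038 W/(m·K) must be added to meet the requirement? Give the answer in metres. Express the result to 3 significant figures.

0.197 m

ΔR = 6.84 − 1.66 = 5.18 m²·K/W
L = ΔR × k = 5.18 × 0.038 = 0.1968 m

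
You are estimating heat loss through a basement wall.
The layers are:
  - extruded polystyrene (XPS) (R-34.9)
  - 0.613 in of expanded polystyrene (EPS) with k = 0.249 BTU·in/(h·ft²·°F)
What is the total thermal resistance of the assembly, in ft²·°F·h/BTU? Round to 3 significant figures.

0.613/0.249 = 2.462
R_total = 34.9 + 2.462 = 37.36 ft²·°F·h/BTU

37.4 ft²·°F·h/BTU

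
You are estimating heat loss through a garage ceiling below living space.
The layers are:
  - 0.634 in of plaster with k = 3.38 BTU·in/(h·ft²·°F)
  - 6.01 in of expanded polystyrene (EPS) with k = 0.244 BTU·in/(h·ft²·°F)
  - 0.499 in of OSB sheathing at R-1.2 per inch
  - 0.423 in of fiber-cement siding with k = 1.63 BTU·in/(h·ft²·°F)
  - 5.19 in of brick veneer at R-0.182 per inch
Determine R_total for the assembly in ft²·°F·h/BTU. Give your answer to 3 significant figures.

0.634/3.38 = 0.1876
6.01/0.244 = 24.63
0.499 × 1.2 = 0.5988
0.423/1.63 = 0.2595
5.19 × 0.182 = 0.9446
R_total = 0.1876 + 24.63 + 0.5988 + 0.2595 + 0.9446 = 26.62 ft²·°F·h/BTU

26.6 ft²·°F·h/BTU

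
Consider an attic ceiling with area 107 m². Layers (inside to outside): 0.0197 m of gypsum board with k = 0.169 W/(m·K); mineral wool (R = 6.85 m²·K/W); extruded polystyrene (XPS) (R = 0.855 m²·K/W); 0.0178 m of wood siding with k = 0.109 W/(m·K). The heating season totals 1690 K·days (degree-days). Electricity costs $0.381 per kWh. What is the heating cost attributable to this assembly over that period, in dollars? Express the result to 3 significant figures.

0.0197/0.169 = 0.1166
0.0178/0.109 = 0.1633
R_total = 0.1166 + 6.85 + 0.855 + 0.1633 = 7.985 m²·K/W
E = A × HDD × 24 / R / 1000 = 107 × 1690 × 24 / 7.985 / 1000 = 543.5 kWh
Cost = 543.5 × 0.381 = $207.1

207 dollars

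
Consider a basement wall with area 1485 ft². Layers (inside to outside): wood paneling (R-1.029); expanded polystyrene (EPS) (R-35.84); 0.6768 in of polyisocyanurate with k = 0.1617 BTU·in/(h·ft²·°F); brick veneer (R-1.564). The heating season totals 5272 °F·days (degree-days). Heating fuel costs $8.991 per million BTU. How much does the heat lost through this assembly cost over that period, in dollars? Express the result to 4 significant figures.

0.6768/0.1617 = 4.1855
R_total = 1.029 + 35.84 + 4.1855 + 1.564 = 42.619 ft²·°F·h/BTU
E = A × HDD × 24 / R = 1485 × 5272 × 24 / 42.619 = 4408700 BTU
Cost = 4408700/10⁶ × 8.991 = $39.639

39.64 dollars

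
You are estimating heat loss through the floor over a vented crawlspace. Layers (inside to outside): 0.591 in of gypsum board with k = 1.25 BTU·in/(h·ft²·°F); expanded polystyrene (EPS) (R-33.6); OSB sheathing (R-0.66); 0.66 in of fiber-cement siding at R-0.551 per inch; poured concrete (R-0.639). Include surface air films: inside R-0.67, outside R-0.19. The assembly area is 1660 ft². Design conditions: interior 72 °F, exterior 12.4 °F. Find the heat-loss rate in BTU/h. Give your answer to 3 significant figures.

0.591/1.25 = 0.4728
0.66 × 0.551 = 0.3637
R_total = 0.67 + 0.4728 + 33.6 + 0.66 + 0.3637 + 0.639 + 0.19 = 36.6 ft²·°F·h/BTU
Q = A·ΔT/R = 1660 × (72 − 12.4) / 36.6 = 2704 BTU/h

2700 BTU/h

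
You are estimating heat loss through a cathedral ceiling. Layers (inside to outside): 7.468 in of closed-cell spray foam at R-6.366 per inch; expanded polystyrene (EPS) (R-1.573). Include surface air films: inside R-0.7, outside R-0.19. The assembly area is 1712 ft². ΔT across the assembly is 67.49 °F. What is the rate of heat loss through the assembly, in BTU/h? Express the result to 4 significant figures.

7.468 × 6.366 = 47.541
R_total = 0.7 + 47.541 + 1.573 + 0.19 = 50.004 ft²·°F·h/BTU
Q = A·ΔT/R = 1712 × 67.49 / 50.004 = 2310.7 BTU/h

2311 BTU/h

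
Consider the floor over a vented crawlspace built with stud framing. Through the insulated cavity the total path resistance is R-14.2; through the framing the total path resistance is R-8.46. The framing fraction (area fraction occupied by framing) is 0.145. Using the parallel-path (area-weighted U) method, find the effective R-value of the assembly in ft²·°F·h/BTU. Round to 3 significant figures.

12.9 ft²·°F·h/BTU

U_eff = 0.855/14.2 + 0.145/8.46 = 0.06021 + 0.01714 = 0.07735
R_eff = 1/U_eff = 12.93 ft²·°F·h/BTU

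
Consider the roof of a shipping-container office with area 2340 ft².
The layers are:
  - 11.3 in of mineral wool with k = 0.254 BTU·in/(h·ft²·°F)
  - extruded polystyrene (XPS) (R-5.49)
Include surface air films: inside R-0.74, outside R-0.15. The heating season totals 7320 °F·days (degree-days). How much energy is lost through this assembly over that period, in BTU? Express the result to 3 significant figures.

8080000 BTU

11.3/0.254 = 44.49
R_total = 0.74 + 44.49 + 5.49 + 0.15 = 50.87 ft²·°F·h/BTU
E = A × HDD × 24 / R = 2340 × 7320 × 24 / 50.87 = 8081000 BTU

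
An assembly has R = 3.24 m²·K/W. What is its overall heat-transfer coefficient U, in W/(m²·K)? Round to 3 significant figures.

U = 1/R = 1/3.24 = 0.3086

0.309 W/(m²·K)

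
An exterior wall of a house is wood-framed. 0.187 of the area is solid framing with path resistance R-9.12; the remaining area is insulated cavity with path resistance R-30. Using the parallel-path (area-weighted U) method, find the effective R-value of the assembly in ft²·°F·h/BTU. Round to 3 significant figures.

U_eff = 0.813/30 + 0.187/9.12 = 0.0271 + 0.0205 = 0.0476
R_eff = 1/U_eff = 21.01 ft²·°F·h/BTU

21.0 ft²·°F·h/BTU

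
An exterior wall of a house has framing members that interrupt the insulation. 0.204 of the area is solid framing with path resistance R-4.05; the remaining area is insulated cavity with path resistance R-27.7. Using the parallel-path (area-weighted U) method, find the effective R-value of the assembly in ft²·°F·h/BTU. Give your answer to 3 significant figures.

12.6 ft²·°F·h/BTU

U_eff = 0.796/27.7 + 0.204/4.05 = 0.02874 + 0.05037 = 0.07911
R_eff = 1/U_eff = 12.64 ft²·°F·h/BTU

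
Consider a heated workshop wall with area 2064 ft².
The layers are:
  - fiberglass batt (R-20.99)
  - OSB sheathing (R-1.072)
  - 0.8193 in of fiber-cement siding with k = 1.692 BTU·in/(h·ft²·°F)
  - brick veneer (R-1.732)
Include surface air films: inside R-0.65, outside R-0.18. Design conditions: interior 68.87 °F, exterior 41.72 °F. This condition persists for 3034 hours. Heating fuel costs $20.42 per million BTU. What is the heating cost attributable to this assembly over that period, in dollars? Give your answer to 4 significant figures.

138.3 dollars

0.8193/1.692 = 0.48422
R_total = 0.65 + 20.99 + 1.072 + 0.48422 + 1.732 + 0.18 = 25.108 ft²·°F·h/BTU
Q = 2064 × (68.87 − 41.72) / 25.108 = 2231.8 BTU/h
E = 2231.8 × 3034 = 6771400 BTU
Cost = 6771400/10⁶ × 20.42 = $138.27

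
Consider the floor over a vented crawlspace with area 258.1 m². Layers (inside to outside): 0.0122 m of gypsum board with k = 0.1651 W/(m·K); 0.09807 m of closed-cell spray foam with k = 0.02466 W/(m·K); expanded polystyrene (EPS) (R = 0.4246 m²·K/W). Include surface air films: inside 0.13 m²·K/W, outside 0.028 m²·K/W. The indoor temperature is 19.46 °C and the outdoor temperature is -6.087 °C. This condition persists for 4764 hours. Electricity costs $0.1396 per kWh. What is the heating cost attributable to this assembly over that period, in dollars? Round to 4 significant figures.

946.4 dollars

0.0122/0.1651 = 0.073895
0.09807/0.02466 = 3.9769
R_total = 0.13 + 0.073895 + 3.9769 + 0.4246 + 0.028 = 4.6334 m²·K/W
Q = 258.1 × (19.46 − (-6.087)) / 4.6334 = 1423.1 W
E = 1423.1 W × 4764 h / 1000 = 6779.6 kWh
Cost = 6779.6 × 0.1396 = $946.43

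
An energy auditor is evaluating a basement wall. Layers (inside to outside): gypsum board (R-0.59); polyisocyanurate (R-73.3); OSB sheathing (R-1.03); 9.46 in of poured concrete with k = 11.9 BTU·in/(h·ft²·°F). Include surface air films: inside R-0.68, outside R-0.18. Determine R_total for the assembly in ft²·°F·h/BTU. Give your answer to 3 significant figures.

9.46/11.9 = 0.795
R_total = 0.68 + 0.59 + 73.3 + 1.03 + 0.795 + 0.18 = 76.57 ft²·°F·h/BTU

76.6 ft²·°F·h/BTU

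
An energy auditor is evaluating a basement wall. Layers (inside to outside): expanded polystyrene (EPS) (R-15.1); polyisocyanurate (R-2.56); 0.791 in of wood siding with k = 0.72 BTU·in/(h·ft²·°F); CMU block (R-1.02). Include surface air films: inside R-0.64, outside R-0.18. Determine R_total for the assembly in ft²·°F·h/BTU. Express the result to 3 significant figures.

20.6 ft²·°F·h/BTU

0.791/0.72 = 1.099
R_total = 0.64 + 15.1 + 2.56 + 1.099 + 1.02 + 0.18 = 20.6 ft²·°F·h/BTU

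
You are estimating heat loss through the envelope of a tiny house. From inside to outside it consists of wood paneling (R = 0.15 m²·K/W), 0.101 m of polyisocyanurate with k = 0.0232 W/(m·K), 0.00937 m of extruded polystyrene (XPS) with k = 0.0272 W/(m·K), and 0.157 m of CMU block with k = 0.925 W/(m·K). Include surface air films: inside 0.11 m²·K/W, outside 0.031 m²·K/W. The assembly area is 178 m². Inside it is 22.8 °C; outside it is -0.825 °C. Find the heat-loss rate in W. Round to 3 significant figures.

815 W

0.101/0.0232 = 4.353
0.00937/0.0272 = 0.3445
0.157/0.925 = 0.1697
R_total = 0.11 + 0.15 + 4.353 + 0.3445 + 0.1697 + 0.031 = 5.159 m²·K/W
Q = A·ΔT/R = 178 × (22.8 − (-0.825)) / 5.159 = 815.2 W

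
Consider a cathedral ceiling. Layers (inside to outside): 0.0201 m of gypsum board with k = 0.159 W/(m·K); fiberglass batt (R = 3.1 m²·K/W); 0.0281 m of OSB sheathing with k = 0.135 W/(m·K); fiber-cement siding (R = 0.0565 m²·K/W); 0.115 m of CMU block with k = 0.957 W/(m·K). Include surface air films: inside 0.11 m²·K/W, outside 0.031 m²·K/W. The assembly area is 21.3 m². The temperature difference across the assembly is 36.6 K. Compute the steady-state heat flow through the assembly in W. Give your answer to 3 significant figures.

208 W

0.0201/0.159 = 0.1264
0.0281/0.135 = 0.2081
0.115/0.957 = 0.1202
R_total = 0.11 + 0.1264 + 3.1 + 0.2081 + 0.0565 + 0.1202 + 0.031 = 3.752 m²·K/W
Q = A·ΔT/R = 21.3 × 36.6 / 3.752 = 207.8 W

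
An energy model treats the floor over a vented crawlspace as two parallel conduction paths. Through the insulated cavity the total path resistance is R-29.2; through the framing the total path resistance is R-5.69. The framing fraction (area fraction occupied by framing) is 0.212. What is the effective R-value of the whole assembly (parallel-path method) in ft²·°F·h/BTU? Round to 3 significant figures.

15.6 ft²·°F·h/BTU

U_eff = 0.788/29.2 + 0.212/5.69 = 0.02699 + 0.03726 = 0.06424
R_eff = 1/U_eff = 15.57 ft²·°F·h/BTU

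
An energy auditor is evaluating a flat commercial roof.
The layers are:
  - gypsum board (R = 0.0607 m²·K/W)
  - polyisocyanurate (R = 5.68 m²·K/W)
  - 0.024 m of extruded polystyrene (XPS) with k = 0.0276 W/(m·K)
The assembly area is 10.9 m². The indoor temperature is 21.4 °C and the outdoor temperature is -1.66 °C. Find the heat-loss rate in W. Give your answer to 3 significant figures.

0.024/0.0276 = 0.8696
R_total = 0.0607 + 5.68 + 0.8696 = 6.61 m²·K/W
Q = A·ΔT/R = 10.9 × (21.4 − (-1.66)) / 6.61 = 38.02 W

38.0 W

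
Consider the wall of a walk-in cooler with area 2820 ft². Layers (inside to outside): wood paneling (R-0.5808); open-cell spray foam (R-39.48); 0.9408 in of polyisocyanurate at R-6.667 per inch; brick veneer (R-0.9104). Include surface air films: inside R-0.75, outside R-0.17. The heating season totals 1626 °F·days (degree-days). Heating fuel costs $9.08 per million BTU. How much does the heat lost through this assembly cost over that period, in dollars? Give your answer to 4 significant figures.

20.75 dollars

0.9408 × 6.667 = 6.2723
R_total = 0.75 + 0.5808 + 39.48 + 6.2723 + 0.9104 + 0.17 = 48.164 ft²·°F·h/BTU
E = A × HDD × 24 / R = 2820 × 1626 × 24 / 48.164 = 2284900 BTU
Cost = 2284900/10⁶ × 9.08 = $20.747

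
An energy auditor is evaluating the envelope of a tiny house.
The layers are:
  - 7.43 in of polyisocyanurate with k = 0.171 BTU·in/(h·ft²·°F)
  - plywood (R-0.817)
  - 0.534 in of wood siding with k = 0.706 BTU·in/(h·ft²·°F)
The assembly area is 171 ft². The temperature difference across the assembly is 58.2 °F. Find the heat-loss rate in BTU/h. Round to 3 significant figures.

221 BTU/h

7.43/0.171 = 43.45
0.534/0.706 = 0.7564
R_total = 43.45 + 0.817 + 0.7564 = 45.02 ft²·°F·h/BTU
Q = A·ΔT/R = 171 × 58.2 / 45.02 = 221 BTU/h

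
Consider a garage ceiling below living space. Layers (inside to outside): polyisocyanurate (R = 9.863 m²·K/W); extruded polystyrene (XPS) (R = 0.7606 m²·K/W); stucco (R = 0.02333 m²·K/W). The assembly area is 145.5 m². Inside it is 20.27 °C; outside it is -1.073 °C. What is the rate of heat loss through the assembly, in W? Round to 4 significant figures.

291.7 W

R_total = 9.863 + 0.7606 + 0.02333 = 10.647 m²·K/W
Q = A·ΔT/R = 145.5 × (20.27 − (-1.073)) / 10.647 = 291.67 W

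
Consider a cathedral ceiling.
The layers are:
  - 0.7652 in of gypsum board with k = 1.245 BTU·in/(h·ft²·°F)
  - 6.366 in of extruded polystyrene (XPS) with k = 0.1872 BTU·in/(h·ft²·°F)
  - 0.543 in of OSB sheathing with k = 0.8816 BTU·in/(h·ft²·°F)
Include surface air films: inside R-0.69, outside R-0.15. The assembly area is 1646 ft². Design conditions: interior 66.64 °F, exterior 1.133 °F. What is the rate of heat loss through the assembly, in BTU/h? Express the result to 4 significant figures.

0.7652/1.245 = 0.61462
6.366/0.1872 = 34.006
0.543/0.8816 = 0.61593
R_total = 0.69 + 0.61462 + 34.006 + 0.61593 + 0.15 = 36.077 ft²·°F·h/BTU
Q = A·ΔT/R = 1646 × (66.64 − 1.133) / 36.077 = 2988.7 BTU/h

2989 BTU/h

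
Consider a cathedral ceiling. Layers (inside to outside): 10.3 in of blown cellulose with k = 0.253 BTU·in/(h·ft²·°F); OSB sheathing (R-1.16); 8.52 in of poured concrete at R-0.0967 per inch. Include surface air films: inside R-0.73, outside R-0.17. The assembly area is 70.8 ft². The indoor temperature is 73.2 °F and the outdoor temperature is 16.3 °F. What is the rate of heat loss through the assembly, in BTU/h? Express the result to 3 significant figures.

92.4 BTU/h

10.3/0.253 = 40.71
8.52 × 0.0967 = 0.8239
R_total = 0.73 + 40.71 + 1.16 + 0.8239 + 0.17 = 43.6 ft²·°F·h/BTU
Q = A·ΔT/R = 70.8 × (73.2 − 16.3) / 43.6 = 92.41 BTU/h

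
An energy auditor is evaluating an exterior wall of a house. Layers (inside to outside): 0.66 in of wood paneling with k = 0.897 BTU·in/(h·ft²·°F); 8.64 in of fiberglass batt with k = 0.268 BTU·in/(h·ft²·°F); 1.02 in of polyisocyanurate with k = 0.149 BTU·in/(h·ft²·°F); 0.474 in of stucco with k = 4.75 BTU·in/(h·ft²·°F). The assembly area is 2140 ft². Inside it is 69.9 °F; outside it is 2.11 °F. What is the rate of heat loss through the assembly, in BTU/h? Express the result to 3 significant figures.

3630 BTU/h

0.66/0.897 = 0.7358
8.64/0.268 = 32.24
1.02/0.149 = 6.846
0.474/4.75 = 0.09979
R_total = 0.7358 + 32.24 + 6.846 + 0.09979 = 39.92 ft²·°F·h/BTU
Q = A·ΔT/R = 2140 × (69.9 − 2.11) / 39.92 = 3634 BTU/h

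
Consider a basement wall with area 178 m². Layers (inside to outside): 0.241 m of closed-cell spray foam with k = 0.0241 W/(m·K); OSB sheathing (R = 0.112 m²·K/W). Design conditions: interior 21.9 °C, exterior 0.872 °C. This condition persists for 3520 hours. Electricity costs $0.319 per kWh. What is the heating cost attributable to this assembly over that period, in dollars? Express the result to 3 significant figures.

416 dollars

0.241/0.0241 = 10
R_total = 10 + 0.112 = 10.11 m²·K/W
Q = 178 × (21.9 − 0.872) / 10.11 = 370.2 W
E = 370.2 W × 3520 h / 1000 = 1303 kWh
Cost = 1303 × 0.319 = $415.6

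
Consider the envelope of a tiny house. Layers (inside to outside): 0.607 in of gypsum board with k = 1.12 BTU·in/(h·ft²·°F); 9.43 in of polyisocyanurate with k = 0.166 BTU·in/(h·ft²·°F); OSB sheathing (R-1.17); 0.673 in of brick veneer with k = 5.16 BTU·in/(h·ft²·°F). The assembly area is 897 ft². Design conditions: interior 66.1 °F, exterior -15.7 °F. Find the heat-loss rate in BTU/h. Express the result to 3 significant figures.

1250 BTU/h

0.607/1.12 = 0.542
9.43/0.166 = 56.81
0.673/5.16 = 0.1304
R_total = 0.542 + 56.81 + 1.17 + 0.1304 = 58.65 ft²·°F·h/BTU
Q = A·ΔT/R = 897 × (66.1 − (-15.7)) / 58.65 = 1251 BTU/h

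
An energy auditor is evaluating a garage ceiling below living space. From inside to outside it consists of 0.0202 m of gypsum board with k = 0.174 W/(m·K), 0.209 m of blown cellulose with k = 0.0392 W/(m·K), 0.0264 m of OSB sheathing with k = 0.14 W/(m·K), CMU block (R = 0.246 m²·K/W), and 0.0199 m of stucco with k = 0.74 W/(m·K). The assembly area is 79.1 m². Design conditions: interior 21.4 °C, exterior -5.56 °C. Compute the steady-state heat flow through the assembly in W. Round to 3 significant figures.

0.0202/0.174 = 0.1161
0.209/0.0392 = 5.332
0.0264/0.14 = 0.1886
0.0199/0.74 = 0.02689
R_total = 0.1161 + 5.332 + 0.1886 + 0.246 + 0.02689 = 5.909 m²·K/W
Q = A·ΔT/R = 79.1 × (21.4 − (-5.56)) / 5.909 = 360.9 W

361 W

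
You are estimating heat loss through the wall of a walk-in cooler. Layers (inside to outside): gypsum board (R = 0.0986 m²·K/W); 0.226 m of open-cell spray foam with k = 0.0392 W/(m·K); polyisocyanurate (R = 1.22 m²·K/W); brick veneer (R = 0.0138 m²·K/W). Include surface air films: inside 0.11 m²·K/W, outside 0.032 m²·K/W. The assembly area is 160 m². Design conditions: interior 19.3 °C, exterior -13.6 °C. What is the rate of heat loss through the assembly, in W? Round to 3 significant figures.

0.226/0.0392 = 5.765
R_total = 0.11 + 0.0986 + 5.765 + 1.22 + 0.0138 + 0.032 = 7.24 m²·K/W
Q = A·ΔT/R = 160 × (19.3 − (-13.6)) / 7.24 = 727.1 W

727 W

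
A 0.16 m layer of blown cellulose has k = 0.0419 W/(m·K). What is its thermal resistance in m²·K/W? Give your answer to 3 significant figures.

3.82 m²·K/W

R = L/k = 0.16/0.0419 = 3.819 m²·K/W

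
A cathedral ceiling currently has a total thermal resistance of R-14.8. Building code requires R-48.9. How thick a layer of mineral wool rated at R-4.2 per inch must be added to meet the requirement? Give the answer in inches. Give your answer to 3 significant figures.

ΔR = 48.9 − 14.8 = 34.1 ft²·°F·h/BTU
L = ΔR / (R/in) = 34.1/4.2 = 8.119 in

8.12 in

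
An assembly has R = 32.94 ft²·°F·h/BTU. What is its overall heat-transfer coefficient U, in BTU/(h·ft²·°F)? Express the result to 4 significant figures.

U = 1/R = 1/32.94 = 0.030358

0.03036 BTU/(h·ft²·°F)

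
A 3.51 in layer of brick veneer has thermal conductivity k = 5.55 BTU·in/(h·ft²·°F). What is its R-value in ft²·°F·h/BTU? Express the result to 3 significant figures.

R = L/k = 3.51/5.55 = 0.6324 ft²·°F·h/BTU

0.632 ft²·°F·h/BTU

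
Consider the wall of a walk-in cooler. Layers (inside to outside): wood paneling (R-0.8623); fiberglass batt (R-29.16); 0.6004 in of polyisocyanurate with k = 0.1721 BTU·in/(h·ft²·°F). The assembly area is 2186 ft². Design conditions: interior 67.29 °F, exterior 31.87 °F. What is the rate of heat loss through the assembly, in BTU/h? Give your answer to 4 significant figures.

2311 BTU/h

0.6004/0.1721 = 3.4887
R_total = 0.8623 + 29.16 + 3.4887 = 33.511 ft²·°F·h/BTU
Q = A·ΔT/R = 2186 × (67.29 − 31.87) / 33.511 = 2310.5 BTU/h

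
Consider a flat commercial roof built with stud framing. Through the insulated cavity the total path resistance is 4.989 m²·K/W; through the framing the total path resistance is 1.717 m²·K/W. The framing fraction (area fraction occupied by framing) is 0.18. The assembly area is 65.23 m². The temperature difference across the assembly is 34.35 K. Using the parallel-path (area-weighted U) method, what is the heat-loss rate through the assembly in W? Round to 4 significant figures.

603.2 W

U_eff = 0.82/4.989 + 0.18/1.717 = 0.16436 + 0.10483 = 0.2692
R_eff = 1/U_eff = 3.7148 m²·K/W
Q = 65.23 × 34.35 / 3.7148 = 603.17 W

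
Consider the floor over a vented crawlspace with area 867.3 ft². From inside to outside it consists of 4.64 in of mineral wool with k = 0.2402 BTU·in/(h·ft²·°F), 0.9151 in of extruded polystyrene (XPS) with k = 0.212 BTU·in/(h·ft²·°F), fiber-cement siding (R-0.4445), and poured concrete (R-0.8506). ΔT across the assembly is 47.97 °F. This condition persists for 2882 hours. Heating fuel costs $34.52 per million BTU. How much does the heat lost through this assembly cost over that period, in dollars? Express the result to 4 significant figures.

166.0 dollars

4.64/0.2402 = 19.317
0.9151/0.212 = 4.3165
R_total = 19.317 + 4.3165 + 0.4445 + 0.8506 = 24.929 ft²·°F·h/BTU
Q = 867.3 × 47.97 / 24.929 = 1668.9 BTU/h
E = 1668.9 × 2882 = 4809800 BTU
Cost = 4809800/10⁶ × 34.52 = $166.04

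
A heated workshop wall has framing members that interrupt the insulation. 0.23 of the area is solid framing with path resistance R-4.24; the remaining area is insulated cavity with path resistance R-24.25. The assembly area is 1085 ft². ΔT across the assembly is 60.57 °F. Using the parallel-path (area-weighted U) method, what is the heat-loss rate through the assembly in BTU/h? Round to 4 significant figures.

U_eff = 0.77/24.25 + 0.23/4.24 = 0.031753 + 0.054245 = 0.085998
R_eff = 1/U_eff = 11.628 ft²·°F·h/BTU
Q = 1085 × 60.57 / 11.628 = 5651.6 BTU/h

5652 BTU/h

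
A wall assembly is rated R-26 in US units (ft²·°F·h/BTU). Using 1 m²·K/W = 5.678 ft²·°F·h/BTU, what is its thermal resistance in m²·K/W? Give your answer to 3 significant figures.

R_SI = 26/5.678 = 4.579

4.58 m²·K/W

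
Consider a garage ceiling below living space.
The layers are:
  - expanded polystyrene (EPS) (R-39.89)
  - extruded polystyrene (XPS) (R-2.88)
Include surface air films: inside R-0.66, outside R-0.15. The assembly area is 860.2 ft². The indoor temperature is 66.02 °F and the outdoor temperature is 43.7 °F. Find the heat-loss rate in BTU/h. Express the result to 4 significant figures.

440.6 BTU/h

R_total = 0.66 + 39.89 + 2.88 + 0.15 = 43.58 ft²·°F·h/BTU
Q = A·ΔT/R = 860.2 × (66.02 − 43.7) / 43.58 = 440.56 BTU/h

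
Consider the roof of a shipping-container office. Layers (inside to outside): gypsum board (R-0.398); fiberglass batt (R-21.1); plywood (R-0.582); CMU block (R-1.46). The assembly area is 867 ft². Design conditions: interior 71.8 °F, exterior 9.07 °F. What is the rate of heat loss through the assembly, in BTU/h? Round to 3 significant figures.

R_total = 0.398 + 21.1 + 0.582 + 1.46 = 23.54 ft²·°F·h/BTU
Q = A·ΔT/R = 867 × (71.8 − 9.07) / 23.54 = 2310 BTU/h

2310 BTU/h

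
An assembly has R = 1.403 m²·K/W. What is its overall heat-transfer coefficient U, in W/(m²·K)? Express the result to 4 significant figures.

U = 1/R = 1/1.403 = 0.71276

0.7128 W/(m²·K)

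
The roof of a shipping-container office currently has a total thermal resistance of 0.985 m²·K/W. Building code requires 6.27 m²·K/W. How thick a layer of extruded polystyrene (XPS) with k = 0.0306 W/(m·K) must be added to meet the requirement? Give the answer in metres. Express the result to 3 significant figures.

0.162 m

ΔR = 6.27 − 0.985 = 5.285 m²·K/W
L = ΔR × k = 5.285 × 0.0306 = 0.1617 m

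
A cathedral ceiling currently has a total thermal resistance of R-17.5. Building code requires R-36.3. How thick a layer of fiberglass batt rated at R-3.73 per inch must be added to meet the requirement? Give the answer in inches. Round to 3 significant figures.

5.04 in

ΔR = 36.3 − 17.5 = 18.8 ft²·°F·h/BTU
L = ΔR / (R/in) = 18.8/3.73 = 5.04 in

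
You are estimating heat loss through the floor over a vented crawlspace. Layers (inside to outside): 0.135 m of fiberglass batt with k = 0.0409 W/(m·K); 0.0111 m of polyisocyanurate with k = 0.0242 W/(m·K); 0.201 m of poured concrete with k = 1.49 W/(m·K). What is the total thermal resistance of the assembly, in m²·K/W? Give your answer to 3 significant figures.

3.89 m²·K/W

0.135/0.0409 = 3.301
0.0111/0.0242 = 0.4587
0.201/1.49 = 0.1349
R_total = 3.301 + 0.4587 + 0.1349 = 3.894 m²·K/W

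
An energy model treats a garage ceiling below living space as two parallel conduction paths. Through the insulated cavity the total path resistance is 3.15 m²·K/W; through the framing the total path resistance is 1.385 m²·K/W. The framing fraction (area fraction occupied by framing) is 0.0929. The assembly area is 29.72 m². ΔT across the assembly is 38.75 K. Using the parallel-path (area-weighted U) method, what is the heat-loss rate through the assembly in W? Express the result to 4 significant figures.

408.9 W

U_eff = 0.9071/3.15 + 0.0929/1.385 = 0.28797 + 0.067076 = 0.35504
R_eff = 1/U_eff = 2.8166 m²·K/W
Q = 29.72 × 38.75 / 2.8166 = 408.89 W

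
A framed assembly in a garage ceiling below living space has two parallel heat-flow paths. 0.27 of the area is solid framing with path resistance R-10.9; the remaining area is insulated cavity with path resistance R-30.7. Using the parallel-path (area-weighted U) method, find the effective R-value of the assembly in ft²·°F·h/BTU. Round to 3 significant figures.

U_eff = 0.73/30.7 + 0.27/10.9 = 0.02378 + 0.02477 = 0.04855
R_eff = 1/U_eff = 20.6 ft²·°F·h/BTU

20.6 ft²·°F·h/BTU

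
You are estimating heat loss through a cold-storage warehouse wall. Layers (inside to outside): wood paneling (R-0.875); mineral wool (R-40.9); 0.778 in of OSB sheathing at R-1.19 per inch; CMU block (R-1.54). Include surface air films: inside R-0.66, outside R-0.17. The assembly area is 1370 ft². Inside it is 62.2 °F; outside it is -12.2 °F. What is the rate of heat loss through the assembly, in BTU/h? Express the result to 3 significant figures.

2260 BTU/h

0.778 × 1.19 = 0.9258
R_total = 0.66 + 0.875 + 40.9 + 0.9258 + 1.54 + 0.17 = 45.07 ft²·°F·h/BTU
Q = A·ΔT/R = 1370 × (62.2 − (-12.2)) / 45.07 = 2262 BTU/h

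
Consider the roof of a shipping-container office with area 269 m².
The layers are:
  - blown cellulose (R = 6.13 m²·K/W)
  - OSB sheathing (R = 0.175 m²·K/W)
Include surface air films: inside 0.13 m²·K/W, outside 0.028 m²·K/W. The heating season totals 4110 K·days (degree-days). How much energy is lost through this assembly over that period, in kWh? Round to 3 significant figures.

4110 kWh

R_total = 0.13 + 6.13 + 0.175 + 0.028 = 6.463 m²·K/W
E = A × HDD × 24 / R / 1000 = 269 × 4110 × 24 / 6.463 / 1000 = 4106 kWh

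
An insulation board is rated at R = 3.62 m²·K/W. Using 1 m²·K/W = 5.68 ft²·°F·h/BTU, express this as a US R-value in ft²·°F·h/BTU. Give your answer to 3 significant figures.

R_US = 3.62 × 5.68 = 20.56

20.6 ft²·°F·h/BTU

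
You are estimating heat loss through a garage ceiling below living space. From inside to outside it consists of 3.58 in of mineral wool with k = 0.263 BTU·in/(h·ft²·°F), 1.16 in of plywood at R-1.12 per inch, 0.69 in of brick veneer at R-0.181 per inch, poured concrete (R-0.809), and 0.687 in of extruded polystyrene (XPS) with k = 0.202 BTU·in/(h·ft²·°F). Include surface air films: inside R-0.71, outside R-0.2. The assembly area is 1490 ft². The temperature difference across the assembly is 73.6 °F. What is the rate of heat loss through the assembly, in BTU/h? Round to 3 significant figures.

3.58/0.263 = 13.61
1.16 × 1.12 = 1.299
0.69 × 0.181 = 0.1249
0.687/0.202 = 3.401
R_total = 0.71 + 13.61 + 1.299 + 0.1249 + 0.809 + 3.401 + 0.2 = 20.16 ft²·°F·h/BTU
Q = A·ΔT/R = 1490 × 73.6 / 20.16 = 5441 BTU/h

5440 BTU/h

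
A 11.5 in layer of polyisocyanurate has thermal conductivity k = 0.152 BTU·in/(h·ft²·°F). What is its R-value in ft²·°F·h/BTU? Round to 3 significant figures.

R = L/k = 11.5/0.152 = 75.66 ft²·°F·h/BTU

75.7 ft²·°F·h/BTU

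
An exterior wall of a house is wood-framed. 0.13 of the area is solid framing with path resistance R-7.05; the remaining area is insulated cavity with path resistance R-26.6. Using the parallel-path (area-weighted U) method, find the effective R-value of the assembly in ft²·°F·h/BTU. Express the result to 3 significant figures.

19.6 ft²·°F·h/BTU

U_eff = 0.87/26.6 + 0.13/7.05 = 0.03271 + 0.01844 = 0.05115
R_eff = 1/U_eff = 19.55 ft²·°F·h/BTU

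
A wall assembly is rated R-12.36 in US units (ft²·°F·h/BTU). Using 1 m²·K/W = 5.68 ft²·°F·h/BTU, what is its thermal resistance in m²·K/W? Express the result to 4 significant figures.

R_SI = 12.36/5.68 = 2.1761

2.176 m²·K/W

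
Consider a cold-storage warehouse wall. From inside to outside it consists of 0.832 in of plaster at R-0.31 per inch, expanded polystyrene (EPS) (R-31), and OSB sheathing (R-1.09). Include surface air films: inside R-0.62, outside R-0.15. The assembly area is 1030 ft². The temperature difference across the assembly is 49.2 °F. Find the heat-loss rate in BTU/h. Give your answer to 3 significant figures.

0.832 × 0.31 = 0.2579
R_total = 0.62 + 0.2579 + 31 + 1.09 + 0.15 = 33.12 ft²·°F·h/BTU
Q = A·ΔT/R = 1030 × 49.2 / 33.12 = 1530 BTU/h

1530 BTU/h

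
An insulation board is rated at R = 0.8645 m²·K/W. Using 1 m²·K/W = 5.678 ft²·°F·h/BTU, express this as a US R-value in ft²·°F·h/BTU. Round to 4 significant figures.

R_US = 0.8645 × 5.678 = 4.9086

4.909 ft²·°F·h/BTU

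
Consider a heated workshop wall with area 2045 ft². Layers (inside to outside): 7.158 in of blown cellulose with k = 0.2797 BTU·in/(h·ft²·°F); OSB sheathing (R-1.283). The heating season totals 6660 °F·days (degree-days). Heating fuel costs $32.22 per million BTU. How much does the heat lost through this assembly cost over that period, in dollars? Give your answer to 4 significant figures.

391.9 dollars

7.158/0.2797 = 25.592
R_total = 25.592 + 1.283 = 26.875 ft²·°F·h/BTU
E = A × HDD × 24 / R = 2045 × 6660 × 24 / 26.875 = 12163000 BTU
Cost = 12163000/10⁶ × 32.22 = $391.89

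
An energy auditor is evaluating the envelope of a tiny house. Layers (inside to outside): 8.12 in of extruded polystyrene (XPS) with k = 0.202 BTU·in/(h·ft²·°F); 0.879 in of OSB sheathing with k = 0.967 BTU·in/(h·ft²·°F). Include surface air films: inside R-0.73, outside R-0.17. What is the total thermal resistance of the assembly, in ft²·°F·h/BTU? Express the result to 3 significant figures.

42.0 ft²·°F·h/BTU

8.12/0.202 = 40.2
0.879/0.967 = 0.909
R_total = 0.73 + 40.2 + 0.909 + 0.17 = 42.01 ft²·°F·h/BTU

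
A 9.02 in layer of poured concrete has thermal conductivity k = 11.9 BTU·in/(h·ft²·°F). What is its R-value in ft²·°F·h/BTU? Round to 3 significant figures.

R = L/k = 9.02/11.9 = 0.758 ft²·°F·h/BTU

0.758 ft²·°F·h/BTU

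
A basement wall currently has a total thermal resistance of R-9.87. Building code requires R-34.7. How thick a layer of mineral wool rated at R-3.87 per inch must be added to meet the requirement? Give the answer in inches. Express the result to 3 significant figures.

6.42 in

ΔR = 34.7 − 9.87 = 24.83 ft²·°F·h/BTU
L = ΔR / (R/in) = 24.83/3.87 = 6.416 in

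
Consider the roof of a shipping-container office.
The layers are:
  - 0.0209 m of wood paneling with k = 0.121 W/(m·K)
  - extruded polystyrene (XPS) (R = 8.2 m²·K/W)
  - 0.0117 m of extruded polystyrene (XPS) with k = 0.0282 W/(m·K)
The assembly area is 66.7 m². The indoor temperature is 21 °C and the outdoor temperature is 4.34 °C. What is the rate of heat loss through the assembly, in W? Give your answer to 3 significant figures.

0.0209/0.121 = 0.1727
0.0117/0.0282 = 0.4149
R_total = 0.1727 + 8.2 + 0.4149 = 8.788 m²·K/W
Q = A·ΔT/R = 66.7 × (21 − 4.34) / 8.788 = 126.5 W

126 W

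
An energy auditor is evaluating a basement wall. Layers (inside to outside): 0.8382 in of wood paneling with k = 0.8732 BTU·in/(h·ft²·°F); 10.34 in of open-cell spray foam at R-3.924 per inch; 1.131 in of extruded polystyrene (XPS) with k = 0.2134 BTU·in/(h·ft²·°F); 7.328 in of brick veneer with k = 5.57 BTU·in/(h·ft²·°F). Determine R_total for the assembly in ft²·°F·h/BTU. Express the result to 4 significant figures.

48.15 ft²·°F·h/BTU

0.8382/0.8732 = 0.95992
10.34 × 3.924 = 40.574
1.131/0.2134 = 5.2999
7.328/5.57 = 1.3156
R_total = 0.95992 + 40.574 + 5.2999 + 1.3156 = 48.15 ft²·°F·h/BTU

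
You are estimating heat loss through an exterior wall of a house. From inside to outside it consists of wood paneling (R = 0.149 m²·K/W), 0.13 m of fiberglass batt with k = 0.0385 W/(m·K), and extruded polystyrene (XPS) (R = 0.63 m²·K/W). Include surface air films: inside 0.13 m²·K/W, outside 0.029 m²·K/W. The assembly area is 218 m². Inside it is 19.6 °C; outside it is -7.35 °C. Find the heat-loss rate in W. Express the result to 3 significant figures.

0.13/0.0385 = 3.377
R_total = 0.13 + 0.149 + 3.377 + 0.63 + 0.029 = 4.315 m²·K/W
Q = A·ΔT/R = 218 × (19.6 − (-7.35)) / 4.315 = 1362 W

1360 W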